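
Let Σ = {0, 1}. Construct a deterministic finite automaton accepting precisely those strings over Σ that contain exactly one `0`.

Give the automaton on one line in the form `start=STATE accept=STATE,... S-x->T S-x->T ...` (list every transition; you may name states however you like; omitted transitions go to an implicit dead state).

Count `0`s, saturating at 2: state A means no `0` yet, B means one `0` seen, C means more than one. Each `0` increments (capped at C); other symbols loop. Accept from {B}.
3 states suffice.
       0  1 
>  A   B  A 
 * B   C  B 
   C   C  C 
(> = start, * = accepting)

start=A accept=B A-0->B A-1->A B-0->C B-1->B C-0->C C-1->C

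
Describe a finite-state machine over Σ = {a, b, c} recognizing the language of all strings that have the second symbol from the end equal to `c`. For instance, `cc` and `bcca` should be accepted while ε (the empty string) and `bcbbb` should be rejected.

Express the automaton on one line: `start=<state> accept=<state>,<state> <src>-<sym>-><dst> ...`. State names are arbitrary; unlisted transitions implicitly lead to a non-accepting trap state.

Because acceptance depends on a position counted from the end, the machine has to buffer the most recent 2 symbols. Make each state the string of the last up-to-2 symbols read; on input `x` shift the window left and append `x`. Accept when the buffered window has length 2 and begins with `c`.
A 13-state machine:
          a    b    c  
>  S0     S1   S2   S3 
   S1     S4   S5   S6 
   S2     S7   S8   S9 
   S3    S10  S11  S12 
   S4     S4   S5   S6 
   S5     S7   S8   S9 
   S6    S10  S11  S12 
   S7     S4   S5   S6 
   S8     S7   S8   S9 
   S9    S10  S11  S12 
 * S10    S4   S5   S6 
 * S11    S7   S8   S9 
 * S12   S10  S11  S12 
(> = start, * = accepting)

start=S0 accept=S10,S11,S12 S0-a->S1 S0-b->S2 S0-c->S3 S1-a->S4 S1-b->S5 S1-c->S6 S2-a->S7 S2-b->S8 S2-c->S9 S3-a->S10 S3-b->S11 S3-c->S12 S4-a->S4 S4-b->S5 S4-c->S6 S5-a->S7 S5-b->S8 S5-c->S9 S6-a->S10 S6-b->S11 S6-c->S12 S7-a->S4 S7-b->S5 S7-c->S6 S8-a->S7 S8-b->S8 S8-c->S9 S9-a->S10 S9-b->S11 S9-c->S12 S10-a->S4 S10-b->S5 S10-c->S6 S11-a->S7 S11-b->S8 S11-c->S9 S12-a->S10 S12-b->S11 S12-c->S12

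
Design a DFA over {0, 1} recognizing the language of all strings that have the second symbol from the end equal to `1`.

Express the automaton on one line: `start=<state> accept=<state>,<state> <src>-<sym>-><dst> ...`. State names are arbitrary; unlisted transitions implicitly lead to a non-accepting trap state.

start=A accept=F,G A-0->B A-1->C B-0->D B-1->E C-0->F C-1->G D-0->D D-1->E E-0->F E-1->G F-0->D F-1->E G-0->F G-1->G

A DFA must remember the last 2 symbols (since which symbol is second-to-last isn't known until the input ends). Use one state per possible window of the last ≤2 symbols; accept from those whose window starts with `1`.
With 7 states:
       0  1 
>  A   B  C 
   B   D  E 
   C   F  G 
   D   D  E 
   E   F  G 
 * F   D  E 
 * G   F  G 
(> = start, * = accepting)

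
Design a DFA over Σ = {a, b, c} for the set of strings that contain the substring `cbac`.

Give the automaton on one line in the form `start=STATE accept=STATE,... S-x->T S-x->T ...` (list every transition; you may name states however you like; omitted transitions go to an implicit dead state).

Track how much of `cbac` has been matched so far: state q0 is no progress, q4 is the absorbing accept state reached once `cbac` has occurred. Intermediate states record partial matches; on a mismatch, fall back to the longest reusable overlap.
        a   b   c  
>  q0   q0  q0  q1 
   q1   q0  q2  q1 
   q2   q3  q0  q1 
   q3   q0  q0  q4 
 * q4   q4  q4  q4 
(> = start, * = accepting)

start=q0 accept=q4 q0-a->q0 q0-b->q0 q0-c->q1 q1-a->q0 q1-b->q2 q1-c->q1 q2-a->q3 q2-b->q0 q2-c->q1 q3-a->q0 q3-b->q0 q3-c->q4 q4-a->q4 q4-b->q4 q4-c->q4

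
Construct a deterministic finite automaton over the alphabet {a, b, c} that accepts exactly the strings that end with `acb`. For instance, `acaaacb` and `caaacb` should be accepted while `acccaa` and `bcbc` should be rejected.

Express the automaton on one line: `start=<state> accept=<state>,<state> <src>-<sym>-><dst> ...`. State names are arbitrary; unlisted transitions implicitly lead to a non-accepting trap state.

start=S0 accept=S3 S0-a->S1 S0-b->S0 S0-c->S0 S1-a->S1 S1-b->S0 S1-c->S2 S2-a->S1 S2-b->S3 S2-c->S0 S3-a->S1 S3-b->S0 S3-c->S0

Let each state record the length of the longest suffix of the input read so far that is also a prefix of `acb`. S1 means the last symbol is `a`; S2 means the last 2 symbols are `ac`; S3 means the last 3 symbols are `acb`. Accept only at S3, where the string currently ends in `acb`.
With 4 states:
        a   b   c  
>  S0   S1  S0  S0 
   S1   S1  S0  S2 
   S2   S1  S3  S0 
 * S3   S1  S0  S0 
(> = start, * = accepting)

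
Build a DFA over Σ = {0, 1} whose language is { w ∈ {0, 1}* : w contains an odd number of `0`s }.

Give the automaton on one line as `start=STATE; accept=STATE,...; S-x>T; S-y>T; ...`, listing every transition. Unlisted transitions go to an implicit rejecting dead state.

Keep the running count of `0`s modulo 2: each `0` advances along the cycle s0 → s1 → s0 while other symbols loop. Accept at s1.
With 2 states:
        0   1  
>  s0   s1  s0 
 * s1   s0  s1 
(> = start, * = accepting)

start=s0; accept=s1; s0-0>s1; s0-1>s0; s1-0>s0; s1-1>s1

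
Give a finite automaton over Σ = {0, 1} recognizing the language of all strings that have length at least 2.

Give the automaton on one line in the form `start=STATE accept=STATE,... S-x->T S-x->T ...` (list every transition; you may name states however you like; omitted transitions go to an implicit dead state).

Count input length up to 3: every symbol moves from s0 toward s3, which means 'more than 2' and absorbs. Accept from {s2, s3}.
With 4 states:
        0   1  
>  s0   s1  s1 
   s1   s2  s2 
 * s2   s3  s3 
 * s3   s3  s3 
(> = start, * = accepting)

start=s0 accept=s2,s3 s0-0->s1 s0-1->s1 s1-0->s2 s1-1->s2 s2-0->s3 s2-1->s3 s3-0->s3 s3-1->s3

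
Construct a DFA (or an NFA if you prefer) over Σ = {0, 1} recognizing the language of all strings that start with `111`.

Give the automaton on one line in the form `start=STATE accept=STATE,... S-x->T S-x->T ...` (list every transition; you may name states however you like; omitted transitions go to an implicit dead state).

Check the first 3 symbols one by one: A through C record how many have matched `111` so far; any wrong symbol goes to the dead state E. After all 3 match we enter the accepting sink D.
With 5 states:
       0  1 
>  A   E  B 
   B   E  C 
   C   E  D 
 * D   D  D 
   E   E  E 
(> = start, * = accepting)

start=A accept=D A-0->E A-1->B B-0->E B-1->C C-0->E C-1->D D-0->D D-1->D E-0->E E-1->E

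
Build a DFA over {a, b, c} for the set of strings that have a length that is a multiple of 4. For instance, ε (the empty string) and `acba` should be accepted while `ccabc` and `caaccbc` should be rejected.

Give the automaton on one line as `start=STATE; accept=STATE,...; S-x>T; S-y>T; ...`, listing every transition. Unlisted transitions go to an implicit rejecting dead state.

start=S0; accept=S0; S0-a>S1; S0-b>S1; S0-c>S1; S1-a>S2; S1-b>S2; S1-c>S2; S2-a>S3; S2-b>S3; S2-c>S3; S3-a>S0; S3-b>S0; S3-c>S0

Only the length mod 4 matters, so use a 4-cycle: from any state, every input symbol moves to the next state, wrapping S3 back to S0. Mark S0 accepting.
With 4 states:
        a   b   c  
>* S0   S1  S1  S1 
   S1   S2  S2  S2 
   S2   S3  S3  S3 
   S3   S0  S0  S0 
(> = start, * = accepting)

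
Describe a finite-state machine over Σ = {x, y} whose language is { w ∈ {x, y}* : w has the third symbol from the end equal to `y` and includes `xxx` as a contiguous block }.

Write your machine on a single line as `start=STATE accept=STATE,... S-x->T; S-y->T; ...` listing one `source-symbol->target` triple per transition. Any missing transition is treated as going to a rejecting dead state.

Build one automaton per condition and run them in lockstep. The first has 15 states tracking the last 3 symbols read; the second has 4 states tracking whether and how much of `xxx` has been seen. A product state is a pair (one from each), accepting exactly when both do.
22 states suffice.
          x    y  
>  s0     s1   s2 
   s1     s3   s4 
   s2     s5   s6 
   s3     s7   s8 
   s4     s9  s10 
   s5    s11  s12 
   s6    s13  s14 
   s7     s7  s15 
   s8     s9  s10 
   s9    s11  s12 
   s10   s13  s14 
   s11    s7   s8 
   s12    s9  s10 
   s13   s11  s12 
   s14   s13  s14 
   s15   s16  s17 
   s16   s18  s19 
   s17   s20  s21 
 * s18    s7  s15 
 * s19   s16  s17 
 * s20   s18  s19 
 * s21   s20  s21 
(> = start, * = accepting)

start=s0; accept=s18,s19,s20,s21; s0-x->s1; s0-y->s2; s1-x->s3; s1-y->s4; s2-x->s5; s2-y->s6; s3-x->s7; s3-y->s8; s4-x->s9; s4-y->s10; s5-x->s11; s5-y->s12; s6-x->s13; s6-y->s14; s7-x->s7; s7-y->s15; s8-x->s9; s8-y->s10; s9-x->s11; s9-y->s12; s10-x->s13; s10-y->s14; s11-x->s7; s11-y->s8; s12-x->s9; s12-y->s10; s13-x->s11; s13-y->s12; s14-x->s13; s14-y->s14; s15-x->s16; s15-y->s17; s16-x->s18; s16-y->s19; s17-x->s20; s17-y->s21; s18-x->s7; s18-y->s15; s19-x->s16; s19-y->s17; s20-x->s18; s20-y->s19; s21-x->s20; s21-y->s21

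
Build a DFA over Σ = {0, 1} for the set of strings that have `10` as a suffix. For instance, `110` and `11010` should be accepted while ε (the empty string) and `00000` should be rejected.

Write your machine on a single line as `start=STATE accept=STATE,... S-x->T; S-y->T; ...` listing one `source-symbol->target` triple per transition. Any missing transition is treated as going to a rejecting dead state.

start=S0; accept=S2; S0-0->S0; S0-1->S1; S1-0->S2; S1-1->S1; S2-0->S0; S2-1->S1

Remember how much of `10` the current input suffix matches. State S0 means no match yet; S1 means the last symbol is `1`; S2 means the last 2 symbols are `10`. Only S2 accepts. On a mismatch, fall back to the longest proper suffix that is still a prefix of `10`.
A 3-state machine:
        0   1  
>  S0   S0  S1 
   S1   S2  S1 
 * S2   S0  S1 
(> = start, * = accepting)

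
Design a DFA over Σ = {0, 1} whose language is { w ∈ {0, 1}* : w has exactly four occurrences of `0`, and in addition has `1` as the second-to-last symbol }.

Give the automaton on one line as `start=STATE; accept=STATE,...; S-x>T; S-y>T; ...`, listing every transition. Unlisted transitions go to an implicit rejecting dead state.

Build one automaton per condition and run them in lockstep. One (6 states) tracks the count of `0`s, saturating at 5; the other (7 states) tracks the last 2 symbols read. Each combined state is a pair, one component from each; accept when both components accept.
A 23-state machine:
          0    1  
>  q0     q1   q2 
   q1     q3   q4 
   q2     q5   q6 
   q3     q7   q8 
   q4     q9  q10 
   q5     q3   q4 
   q6     q5   q6 
   q7    q11  q12 
   q8    q13  q14 
   q9     q7   q8 
   q10    q9  q10 
   q11   q15  q16 
   q12   q17  q18 
   q13   q11  q12 
   q14   q13  q14 
   q15   q15  q19 
   q16   q20  q21 
 * q17   q15  q16 
   q18   q17  q18 
   q19   q20  q22 
   q20   q15  q19 
 * q21   q20  q21 
   q22   q20  q22 
(> = start, * = accepting)

start=q0; accept=q17,q21; q0-0>q1; q0-1>q2; q1-0>q3; q1-1>q4; q2-0>q5; q2-1>q6; q3-0>q7; q3-1>q8; q4-0>q9; q4-1>q10; q5-0>q3; q5-1>q4; q6-0>q5; q6-1>q6; q7-0>q11; q7-1>q12; q8-0>q13; q8-1>q14; q9-0>q7; q9-1>q8; q10-0>q9; q10-1>q10; q11-0>q15; q11-1>q16; q12-0>q17; q12-1>q18; q13-0>q11; q13-1>q12; q14-0>q13; q14-1>q14; q15-0>q15; q15-1>q19; q16-0>q20; q16-1>q21; q17-0>q15; q17-1>q16; q18-0>q17; q18-1>q18; q19-0>q20; q19-1>q22; q20-0>q15; q20-1>q19; q21-0>q20; q21-1>q21; q22-0>q20; q22-1>q22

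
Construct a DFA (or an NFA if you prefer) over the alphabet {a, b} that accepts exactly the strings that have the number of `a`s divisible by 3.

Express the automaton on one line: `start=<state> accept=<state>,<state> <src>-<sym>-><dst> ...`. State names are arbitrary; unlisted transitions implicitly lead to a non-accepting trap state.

start=S0 accept=S0 S0-a->S1 S0-b->S0 S1-a->S2 S1-b->S1 S2-a->S0 S2-b->S2

The only thing that matters is how many `a`s have appeared, reduced mod 3. Use one state per residue: S0 for 0, …, S2 for 2. Reading `a` moves to the next residue; anything else stays put. S0 is accepting.
A 3-state machine:
        a   b  
>* S0   S1  S0 
   S1   S2  S1 
   S2   S0  S2 
(> = start, * = accepting)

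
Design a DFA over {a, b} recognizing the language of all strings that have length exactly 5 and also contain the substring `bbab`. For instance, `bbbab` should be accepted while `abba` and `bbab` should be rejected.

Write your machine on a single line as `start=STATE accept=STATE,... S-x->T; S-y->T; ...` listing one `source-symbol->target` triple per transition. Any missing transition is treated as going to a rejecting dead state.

Run two small machines in parallel and take their product. The first has 7 states tracking the input length, saturating at 6; the second has 5 states tracking whether and how much of `bbab` has been seen. A product state is a pair (one from each), accepting exactly when both do. Minimizing collapses redundant product states.
With 11 states:
          a    b  
>  s0     s1   s2 
   s1     s3   s4 
   s2     s3   s5 
   s3     s3   s3 
   s4     s3   s6 
   s5     s7   s6 
   s6     s8   s3 
   s7     s3   s9 
   s8     s3  s10 
   s9    s10  s10 
 * s10    s3   s3 
(> = start, * = accepting)

start=s0; accept=s10; s0-a->s1; s0-b->s2; s1-a->s3; s1-b->s4; s2-a->s3; s2-b->s5; s3-a->s3; s3-b->s3; s4-a->s3; s4-b->s6; s5-a->s7; s5-b->s6; s6-a->s8; s6-b->s3; s7-a->s3; s7-b->s9; s8-a->s3; s8-b->s10; s9-a->s10; s9-b->s10; s10-a->s3; s10-b->s3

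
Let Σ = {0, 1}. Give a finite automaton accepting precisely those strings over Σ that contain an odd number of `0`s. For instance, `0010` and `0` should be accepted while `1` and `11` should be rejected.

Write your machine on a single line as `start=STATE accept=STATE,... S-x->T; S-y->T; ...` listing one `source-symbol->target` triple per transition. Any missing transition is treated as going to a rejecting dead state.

Keep the running count of `0`s modulo 2: each `0` advances along the cycle q0 → q1 → q0 while other symbols loop. Accept at q1.
With 2 states:
        0   1  
>  q0   q1  q0 
 * q1   q0  q1 
(> = start, * = accepting)

start=q0; accept=q1; q0-0->q1; q0-1->q0; q1-0->q0; q1-1->q1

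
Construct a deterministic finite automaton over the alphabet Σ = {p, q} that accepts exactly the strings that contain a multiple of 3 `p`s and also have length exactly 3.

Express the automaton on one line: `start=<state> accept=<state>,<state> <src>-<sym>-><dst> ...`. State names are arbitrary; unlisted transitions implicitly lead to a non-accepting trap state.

Run two small machines in parallel and take their product. One (3 states) tracks the count of `p`s modulo 3; the other (5 states) tracks the input length, saturating at 4. Each combined state is a pair, one component from each; accept when both components accept.
With 12 states:
          p    q  
>  s0     s1   s2 
   s1     s3   s4 
   s2     s4   s5 
   s3     s6   s7 
   s4     s7   s8 
   s5     s8   s6 
 * s6     s9  s10 
   s7    s10  s11 
   s8    s11   s9 
   s9    s11   s9 
   s10    s9  s10 
   s11   s10  s11 
(> = start, * = accepting)

start=s0 accept=s6 s0-p->s1 s0-q->s2 s1-p->s3 s1-q->s4 s2-p->s4 s2-q->s5 s3-p->s6 s3-q->s7 s4-p->s7 s4-q->s8 s5-p->s8 s5-q->s6 s6-p->s9 s6-q->s10 s7-p->s10 s7-q->s11 s8-p->s11 s8-q->s9 s9-p->s11 s9-q->s9 s10-p->s9 s10-q->s10 s11-p->s10 s11-q->s11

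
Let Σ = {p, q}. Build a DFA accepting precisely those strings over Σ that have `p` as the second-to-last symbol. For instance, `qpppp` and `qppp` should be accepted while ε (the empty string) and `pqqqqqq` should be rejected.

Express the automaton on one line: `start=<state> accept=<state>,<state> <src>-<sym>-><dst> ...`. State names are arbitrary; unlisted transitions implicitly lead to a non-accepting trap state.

start=A accept=D,E A-p->B A-q->C B-p->D B-q->E C-p->F C-q->G D-p->D D-q->E E-p->F E-q->G F-p->D F-q->E G-p->F G-q->G

A DFA must remember the last 2 symbols (since which symbol is second-to-last isn't known until the input ends). Use one state per possible window of the last ≤2 symbols; accept from those whose window starts with `p`.
7 states suffice.
       p  q 
>  A   B  C 
   B   D  E 
   C   F  G 
 * D   D  E 
 * E   F  G 
   F   D  E 
   G   F  G 
(> = start, * = accepting)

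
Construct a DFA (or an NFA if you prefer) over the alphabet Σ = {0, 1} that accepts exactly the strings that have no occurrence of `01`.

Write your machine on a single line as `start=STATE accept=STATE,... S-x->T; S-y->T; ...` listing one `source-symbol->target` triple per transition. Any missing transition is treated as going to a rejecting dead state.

Track partial matches of the forbidden pattern `01`. State S2 is a dead state reached once `01` has occurred; every other state accepts. S0 means no part of `01` is currently matched.
3 states suffice.
        0   1  
>* S0   S1  S0 
 * S1   S1  S2 
   S2   S2  S2 
(> = start, * = accepting)

start=S0; accept=S0,S1; S0-0->S1; S0-1->S0; S1-0->S1; S1-1->S2; S2-0->S2; S2-1->S2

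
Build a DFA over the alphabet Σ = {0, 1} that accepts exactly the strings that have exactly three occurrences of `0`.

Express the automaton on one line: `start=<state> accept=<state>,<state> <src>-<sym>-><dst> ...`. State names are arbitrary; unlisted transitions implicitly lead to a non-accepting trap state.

Count `0`s, saturating at 4: states S0 through S3 mean 0 through 3 `0`s seen; S4 means more than 3. Each `0` increments (capped at S4); other symbols loop. Accept from {S3}.
        0   1  
>  S0   S1  S0 
   S1   S2  S1 
   S2   S3  S2 
 * S3   S4  S3 
   S4   S4  S4 
(> = start, * = accepting)

start=S0 accept=S3 S0-0->S1 S0-1->S0 S1-0->S2 S1-1->S1 S2-0->S3 S2-1->S2 S3-0->S4 S3-1->S3 S4-0->S4 S4-1->S4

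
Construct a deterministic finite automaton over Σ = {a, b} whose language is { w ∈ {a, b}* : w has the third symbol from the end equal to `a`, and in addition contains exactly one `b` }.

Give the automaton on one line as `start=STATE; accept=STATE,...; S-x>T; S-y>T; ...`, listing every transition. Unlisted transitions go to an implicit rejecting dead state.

Build one automaton per condition and run them in lockstep. One (15 states) tracks the last 3 symbols read; the other (3 states) tracks the count of `b`s, saturating at 2. Each combined state is a pair, one component from each; accept when both components accept.
20 states suffice.
          a    b  
>  s0     s1   s2 
   s1     s3   s4 
   s2     s5   s6 
   s3     s7   s8 
   s4     s9  s10 
   s5    s11  s12 
   s6    s13  s14 
   s7     s7   s8 
 * s8     s9  s10 
 * s9    s11  s12 
   s10   s13  s14 
   s11   s15  s16 
   s12   s17  s10 
   s13   s18  s12 
   s14   s13  s14 
 * s15   s15  s16 
   s16   s17  s10 
   s17   s18  s12 
   s18   s19  s16 
   s19   s19  s16 
(> = start, * = accepting)

start=s0; accept=s8,s9,s15; s0-a>s1; s0-b>s2; s1-a>s3; s1-b>s4; s2-a>s5; s2-b>s6; s3-a>s7; s3-b>s8; s4-a>s9; s4-b>s10; s5-a>s11; s5-b>s12; s6-a>s13; s6-b>s14; s7-a>s7; s7-b>s8; s8-a>s9; s8-b>s10; s9-a>s11; s9-b>s12; s10-a>s13; s10-b>s14; s11-a>s15; s11-b>s16; s12-a>s17; s12-b>s10; s13-a>s18; s13-b>s12; s14-a>s13; s14-b>s14; s15-a>s15; s15-b>s16; s16-a>s17; s16-b>s10; s17-a>s18; s17-b>s12; s18-a>s19; s18-b>s16; s19-a>s19; s19-b>s16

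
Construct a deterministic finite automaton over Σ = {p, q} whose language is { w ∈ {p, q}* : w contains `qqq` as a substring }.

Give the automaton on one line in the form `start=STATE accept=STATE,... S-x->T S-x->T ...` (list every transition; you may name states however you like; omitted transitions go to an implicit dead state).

Track how much of `qqq` has been matched so far: state A is no progress, D is the absorbing accept state reached once `qqq` has occurred. Intermediate states record partial matches; on a mismatch, fall back to the longest reusable overlap.
4 states suffice.
       p  q 
>  A   A  B 
   B   A  C 
   C   A  D 
 * D   D  D 
(> = start, * = accepting)

start=A accept=D A-p->A A-q->B B-p->A B-q->C C-p->A C-q->D D-p->D D-q->D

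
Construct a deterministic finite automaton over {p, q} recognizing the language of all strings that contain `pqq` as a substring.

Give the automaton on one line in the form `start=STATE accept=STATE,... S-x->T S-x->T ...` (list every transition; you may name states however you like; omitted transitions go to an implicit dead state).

Track how much of `pqq` has been matched so far: state S0 is no progress, S3 is the absorbing accept state reached once `pqq` has occurred. Intermediate states record partial matches; on a mismatch, fall back to the longest reusable overlap.
        p   q  
>  S0   S1  S0 
   S1   S1  S2 
   S2   S1  S3 
 * S3   S3  S3 
(> = start, * = accepting)

start=S0 accept=S3 S0-p->S1 S0-q->S0 S1-p->S1 S1-q->S2 S2-p->S1 S2-q->S3 S3-p->S3 S3-q->S3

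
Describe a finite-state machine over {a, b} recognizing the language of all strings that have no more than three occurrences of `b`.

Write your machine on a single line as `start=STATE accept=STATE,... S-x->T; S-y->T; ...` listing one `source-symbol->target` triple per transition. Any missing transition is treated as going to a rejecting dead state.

start=q0; accept=q0,q1,q2,q3; q0-a->q0; q0-b->q1; q1-a->q1; q1-b->q2; q2-a->q2; q2-b->q3; q3-a->q3; q3-b->q4; q4-a->q4; q4-b->q4

Only the number of `b`s matters, and only up to 4. Make a chain q0 → q1 → q2 → q3 → q4 advanced by each `b` (with q4 absorbing); every other symbol self-loops. The accepting set is {q0, q1, q2, q3}.
With 5 states:
        a   b  
>* q0   q0  q1 
 * q1   q1  q2 
 * q2   q2  q3 
 * q3   q3  q4 
   q4   q4  q4 
(> = start, * = accepting)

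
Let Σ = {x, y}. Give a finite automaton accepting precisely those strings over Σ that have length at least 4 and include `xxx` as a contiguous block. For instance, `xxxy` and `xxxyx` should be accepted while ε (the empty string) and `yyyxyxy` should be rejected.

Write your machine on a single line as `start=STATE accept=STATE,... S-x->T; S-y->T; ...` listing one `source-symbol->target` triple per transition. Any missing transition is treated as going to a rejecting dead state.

start=A; accept=H; A-x->B; A-y->C; B-x->D; B-y->C; C-x->E; C-y->C; D-x->F; D-y->C; E-x->G; E-y->C; F-x->H; F-y->H; G-x->H; G-y->C; H-x->H; H-y->H

Run two small machines in parallel and take their product. The first has 6 states tracking the input length, saturating at 5; the second has 4 states tracking whether and how much of `xxx` has been seen. A product state is a pair (one from each), accepting exactly when both do. After merging equivalent states the machine shrinks.
With 8 states:
       x  y 
>  A   B  C 
   B   D  C 
   C   E  C 
   D   F  C 
   E   G  C 
   F   H  H 
   G   H  C 
 * H   H  H 
(> = start, * = accepting)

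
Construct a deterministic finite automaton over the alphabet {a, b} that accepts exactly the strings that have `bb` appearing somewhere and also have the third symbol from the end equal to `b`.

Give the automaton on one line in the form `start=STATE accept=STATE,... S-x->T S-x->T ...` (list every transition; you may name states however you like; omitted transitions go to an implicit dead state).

Handle the two conditions separately and then intersect. One (3 states) tracks whether and how much of `bb` has been seen; the other (15 states) tracks the last 3 symbols read. Each combined state is a pair, one component from each; accept when both components accept. After merging equivalent states the machine shrinks.
With 10 states:
        a   b  
>  q0   q0  q1 
   q1   q0  q2 
   q2   q3  q4 
 * q3   q5  q6 
 * q4   q3  q4 
 * q5   q7  q8 
 * q6   q9  q2 
   q7   q7  q8 
   q8   q9  q2 
   q9   q5  q6 
(> = start, * = accepting)

start=q0 accept=q3,q4,q5,q6 q0-a->q0 q0-b->q1 q1-a->q0 q1-b->q2 q2-a->q3 q2-b->q4 q3-a->q5 q3-b->q6 q4-a->q3 q4-b->q4 q5-a->q7 q5-b->q8 q6-a->q9 q6-b->q2 q7-a->q7 q7-b->q8 q8-a->q9 q8-b->q2 q9-a->q5 q9-b->q6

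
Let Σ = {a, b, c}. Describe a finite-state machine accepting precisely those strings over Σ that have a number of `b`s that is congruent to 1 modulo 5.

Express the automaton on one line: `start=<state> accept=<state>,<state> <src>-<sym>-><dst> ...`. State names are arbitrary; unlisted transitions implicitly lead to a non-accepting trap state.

Keep the running count of `b`s modulo 5: each `b` advances along the cycle S0 → S1 → S2 → S3 → S4 → S0 while other symbols loop. Accept at S1.
5 states suffice.
        a   b   c  
>  S0   S0  S1  S0 
 * S1   S1  S2  S1 
   S2   S2  S3  S2 
   S3   S3  S4  S3 
   S4   S4  S0  S4 
(> = start, * = accepting)

start=S0 accept=S1 S0-a->S0 S0-b->S1 S0-c->S0 S1-a->S1 S1-b->S2 S1-c->S1 S2-a->S2 S2-b->S3 S2-c->S2 S3-a->S3 S3-b->S4 S3-c->S3 S4-a->S4 S4-b->S0 S4-c->S4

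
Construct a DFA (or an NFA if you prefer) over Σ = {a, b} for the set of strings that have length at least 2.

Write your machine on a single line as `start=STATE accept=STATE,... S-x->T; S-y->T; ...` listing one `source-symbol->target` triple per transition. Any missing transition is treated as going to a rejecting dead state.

Count input length up to 3: every symbol moves from s0 toward s3, which means 'more than 2' and absorbs. Accept from {s2, s3}.
With 4 states:
        a   b  
>  s0   s1  s1 
   s1   s2  s2 
 * s2   s3  s3 
 * s3   s3  s3 
(> = start, * = accepting)

start=s0; accept=s2,s3; s0-a->s1; s0-b->s1; s1-a->s2; s1-b->s2; s2-a->s3; s2-b->s3; s3-a->s3; s3-b->s3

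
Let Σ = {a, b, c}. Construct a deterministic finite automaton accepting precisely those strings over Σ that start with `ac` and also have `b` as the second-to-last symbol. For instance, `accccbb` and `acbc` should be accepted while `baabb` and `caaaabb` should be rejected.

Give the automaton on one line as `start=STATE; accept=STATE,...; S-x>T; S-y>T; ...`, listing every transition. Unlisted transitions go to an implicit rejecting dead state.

start=s0; accept=s5,s6; s0-a>s1; s0-b>s2; s0-c>s2; s1-a>s2; s1-b>s2; s1-c>s3; s2-a>s2; s2-b>s2; s2-c>s2; s3-a>s3; s3-b>s4; s3-c>s3; s4-a>s5; s4-b>s6; s4-c>s5; s5-a>s3; s5-b>s4; s5-c>s3; s6-a>s5; s6-b>s6; s6-c>s5

Build one automaton per condition and run them in lockstep. The first has 4 states tracking whether the input so far still matches the prefix `ac`; the second has 13 states tracking the last 2 symbols read. A product state is a pair (one from each), accepting exactly when both do. Equivalent product states are then merged.
        a   b   c  
>  s0   s1  s2  s2 
   s1   s2  s2  s3 
   s2   s2  s2  s2 
   s3   s3  s4  s3 
   s4   s5  s6  s5 
 * s5   s3  s4  s3 
 * s6   s5  s6  s5 
(> = start, * = accepting)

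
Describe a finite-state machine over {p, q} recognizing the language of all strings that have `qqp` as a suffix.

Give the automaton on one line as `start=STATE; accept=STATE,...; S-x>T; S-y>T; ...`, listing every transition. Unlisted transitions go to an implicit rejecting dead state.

Let each state record the length of the longest suffix of the input read so far that is also a prefix of `qqp`. S1 means the last symbol is `q`; S2 means the last 2 symbols are `qq`; S3 means the last 3 symbols are `qqp`. Accept only at S3, where the string currently ends in `qqp`.
        p   q  
>  S0   S0  S1 
   S1   S0  S2 
   S2   S3  S2 
 * S3   S0  S1 
(> = start, * = accepting)

start=S0; accept=S3; S0-p>S0; S0-q>S1; S1-p>S0; S1-q>S2; S2-p>S3; S2-q>S2; S3-p>S0; S3-q>S1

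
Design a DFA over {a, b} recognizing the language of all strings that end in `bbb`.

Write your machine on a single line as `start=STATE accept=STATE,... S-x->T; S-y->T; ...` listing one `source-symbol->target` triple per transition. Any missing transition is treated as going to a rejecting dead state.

Let each state record the length of the longest suffix of the input read so far that is also a prefix of `bbb`. S1 means the last symbol is `b`; S2 means the last 2 symbols are `bb`; S3 means the last 3 symbols are `bbb`. Accept only at S3, where the string currently ends in `bbb`.
With 4 states:
        a   b  
>  S0   S0  S1 
   S1   S0  S2 
   S2   S0  S3 
 * S3   S0  S3 
(> = start, * = accepting)

start=S0; accept=S3; S0-a->S0; S0-b->S1; S1-a->S0; S1-b->S2; S2-a->S0; S2-b->S3; S3-a->S0; S3-b->S3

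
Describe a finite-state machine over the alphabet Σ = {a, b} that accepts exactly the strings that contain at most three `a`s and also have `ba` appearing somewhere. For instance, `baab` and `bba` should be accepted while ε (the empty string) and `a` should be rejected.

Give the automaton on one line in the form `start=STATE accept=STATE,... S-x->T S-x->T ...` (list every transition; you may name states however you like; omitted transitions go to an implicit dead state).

start=q0 accept=q5,q8,q9 q0-a->q1 q0-b->q2 q1-a->q3 q1-b->q4 q2-a->q5 q2-b->q2 q3-a->q6 q3-b->q7 q4-a->q8 q4-b->q4 q5-a->q8 q5-b->q5 q6-a->q6 q6-b->q6 q7-a->q9 q7-b->q7 q8-a->q9 q8-b->q8 q9-a->q6 q9-b->q9

Build one automaton per condition and run them in lockstep. One (5 states) tracks the count of `a`s, saturating at 4; the other (3 states) tracks whether and how much of `ba` has been seen. Each combined state is a pair, one component from each; accept when both components accept. Equivalent product states are then merged.
A 10-state machine:
        a   b  
>  q0   q1  q2 
   q1   q3  q4 
   q2   q5  q2 
   q3   q6  q7 
   q4   q8  q4 
 * q5   q8  q5 
   q6   q6  q6 
   q7   q9  q7 
 * q8   q9  q8 
 * q9   q6  q9 
(> = start, * = accepting)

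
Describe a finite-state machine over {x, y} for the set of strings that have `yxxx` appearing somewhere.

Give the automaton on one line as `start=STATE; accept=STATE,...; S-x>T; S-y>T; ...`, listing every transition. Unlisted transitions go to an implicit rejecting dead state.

start=S0; accept=S4; S0-x>S0; S0-y>S1; S1-x>S2; S1-y>S1; S2-x>S3; S2-y>S1; S3-x>S4; S3-y>S1; S4-x>S4; S4-y>S4

Track how much of `yxxx` has been matched so far: state S0 is no progress, S4 is the absorbing accept state reached once `yxxx` has occurred. Intermediate states record partial matches; on a mismatch, fall back to the longest reusable overlap.
With 5 states:
        x   y  
>  S0   S0  S1 
   S1   S2  S1 
   S2   S3  S1 
   S3   S4  S1 
 * S4   S4  S4 
(> = start, * = accepting)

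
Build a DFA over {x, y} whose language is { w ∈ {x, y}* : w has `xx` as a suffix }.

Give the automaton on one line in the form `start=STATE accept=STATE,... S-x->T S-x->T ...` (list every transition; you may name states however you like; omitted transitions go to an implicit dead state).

Remember how much of `xx` the current input suffix matches. State s0 means no match yet; s1 means the last symbol is `x`; s2 means the last 2 symbols are `xx`. Only s2 accepts. On a mismatch, fall back to the longest proper suffix that is still a prefix of `xx`.
A 3-state machine:
        x   y  
>  s0   s1  s0 
   s1   s2  s0 
 * s2   s2  s0 
(> = start, * = accepting)

start=s0 accept=s2 s0-x->s1 s0-y->s0 s1-x->s2 s1-y->s0 s2-x->s2 s2-y->s0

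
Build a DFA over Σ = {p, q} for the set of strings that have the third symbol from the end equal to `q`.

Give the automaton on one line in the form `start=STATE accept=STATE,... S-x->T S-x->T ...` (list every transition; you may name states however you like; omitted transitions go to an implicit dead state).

start=S0 accept=S11,S12,S13,S14 S0-p->S1 S0-q->S2 S1-p->S3 S1-q->S4 S2-p->S5 S2-q->S6 S3-p->S7 S3-q->S8 S4-p->S9 S4-q->S10 S5-p->S11 S5-q->S12 S6-p->S13 S6-q->S14 S7-p->S7 S7-q->S8 S8-p->S9 S8-q->S10 S9-p->S11 S9-q->S12 S10-p->S13 S10-q->S14 S11-p->S7 S11-q->S8 S12-p->S9 S12-q->S10 S13-p->S11 S13-q->S12 S14-p->S13 S14-q->S14

A DFA must remember the last 3 symbols (since which symbol is third-to-last isn't known until the input ends). Use one state per possible window of the last ≤3 symbols; accept from those whose window starts with `q`.
15 states suffice.
          p    q  
>  S0     S1   S2 
   S1     S3   S4 
   S2     S5   S6 
   S3     S7   S8 
   S4     S9  S10 
   S5    S11  S12 
   S6    S13  S14 
   S7     S7   S8 
   S8     S9  S10 
   S9    S11  S12 
   S10   S13  S14 
 * S11    S7   S8 
 * S12    S9  S10 
 * S13   S11  S12 
 * S14   S13  S14 
(> = start, * = accepting)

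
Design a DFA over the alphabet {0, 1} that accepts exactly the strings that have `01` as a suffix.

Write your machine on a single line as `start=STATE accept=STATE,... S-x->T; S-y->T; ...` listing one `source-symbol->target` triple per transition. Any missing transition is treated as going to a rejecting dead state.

Remember how much of `01` the current input suffix matches. State A means no match yet; B means the last symbol is `0`; C means the last 2 symbols are `01`. Only C accepts. On a mismatch, fall back to the longest proper suffix that is still a prefix of `01`.
3 states suffice.
       0  1 
>  A   B  A 
   B   B  C 
 * C   B  A 
(> = start, * = accepting)

start=A; accept=C; A-0->B; A-1->A; B-0->B; B-1->C; C-0->B; C-1->A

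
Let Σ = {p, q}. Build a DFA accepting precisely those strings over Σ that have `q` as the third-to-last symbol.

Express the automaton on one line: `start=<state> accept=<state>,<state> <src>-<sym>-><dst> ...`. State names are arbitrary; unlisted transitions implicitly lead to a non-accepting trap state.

A DFA must remember the last 3 symbols (since which symbol is third-to-last isn't known until the input ends). Use one state per possible window of the last ≤3 symbols; accept from those whose window starts with `q`.
A 15-state machine:
       p  q 
>  A   B  C 
   B   D  E 
   C   F  G 
   D   H  I 
   E   J  K 
   F   L  M 
   G   N  O 
   H   H  I 
   I   J  K 
   J   L  M 
   K   N  O 
 * L   H  I 
 * M   J  K 
 * N   L  M 
 * O   N  O 
(> = start, * = accepting)

start=A accept=L,M,N,O A-p->B A-q->C B-p->D B-q->E C-p->F C-q->G D-p->H D-q->I E-p->J E-q->K F-p->L F-q->M G-p->N G-q->O H-p->H H-q->I I-p->J I-q->K J-p->L J-q->M K-p->N K-q->O L-p->H L-q->I M-p->J M-q->K N-p->L N-q->M O-p->N O-q->O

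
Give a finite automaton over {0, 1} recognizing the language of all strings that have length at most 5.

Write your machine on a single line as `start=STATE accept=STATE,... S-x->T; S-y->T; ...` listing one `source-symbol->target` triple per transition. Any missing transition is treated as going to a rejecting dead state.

Count input length up to 6: every symbol moves from q0 toward q6, which means 'more than 5' and absorbs. Accept from {q0, q1, q2, q3, q4, q5}.
With 7 states:
        0   1  
>* q0   q1  q1 
 * q1   q2  q2 
 * q2   q3  q3 
 * q3   q4  q4 
 * q4   q5  q5 
 * q5   q6  q6 
   q6   q6  q6 
(> = start, * = accepting)

start=q0; accept=q0,q1,q2,q3,q4,q5; q0-0->q1; q0-1->q1; q1-0->q2; q1-1->q2; q2-0->q3; q2-1->q3; q3-0->q4; q3-1->q4; q4-0->q5; q4-1->q5; q5-0->q6; q5-1->q6; q6-0->q6; q6-1->q6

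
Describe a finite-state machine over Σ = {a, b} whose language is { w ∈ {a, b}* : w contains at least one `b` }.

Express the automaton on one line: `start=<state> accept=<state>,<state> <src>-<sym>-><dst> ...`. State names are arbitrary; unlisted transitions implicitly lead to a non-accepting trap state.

Only the number of `b`s matters, and only up to 2. Make a chain S0 → S1 → S2 advanced by each `b` (with S2 absorbing); every other symbol self-loops. The accepting set is {S1, S2}.
With 3 states:
        a   b  
>  S0   S0  S1 
 * S1   S1  S2 
 * S2   S2  S2 
(> = start, * = accepting)

start=S0 accept=S1,S2 S0-a->S0 S0-b->S1 S1-a->S1 S1-b->S2 S2-a->S2 S2-b->S2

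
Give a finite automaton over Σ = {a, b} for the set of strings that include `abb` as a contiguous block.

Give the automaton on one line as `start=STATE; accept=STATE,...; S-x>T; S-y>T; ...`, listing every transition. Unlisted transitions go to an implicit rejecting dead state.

start=S0; accept=S3; S0-a>S1; S0-b>S0; S1-a>S1; S1-b>S2; S2-a>S1; S2-b>S3; S3-a>S3; S3-b>S3

States S0..S2 record the length of the longest prefix of `abb` that matches the current input suffix. Reaching S3 means `abb` has been seen, and we stay there forever. Accept from S3.
4 states suffice.
        a   b  
>  S0   S1  S0 
   S1   S1  S2 
   S2   S1  S3 
 * S3   S3  S3 
(> = start, * = accepting)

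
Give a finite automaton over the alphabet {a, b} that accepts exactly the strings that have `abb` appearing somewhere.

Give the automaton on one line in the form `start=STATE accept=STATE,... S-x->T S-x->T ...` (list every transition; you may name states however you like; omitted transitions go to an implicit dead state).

States q0..q2 record the length of the longest prefix of `abb` that matches the current input suffix. Reaching q3 means `abb` has been seen, and we stay there forever. Accept from q3.
A 4-state machine:
        a   b  
>  q0   q1  q0 
   q1   q1  q2 
   q2   q1  q3 
 * q3   q3  q3 
(> = start, * = accepting)

start=q0 accept=q3 q0-a->q1 q0-b->q0 q1-a->q1 q1-b->q2 q2-a->q1 q2-b->q3 q3-a->q3 q3-b->q3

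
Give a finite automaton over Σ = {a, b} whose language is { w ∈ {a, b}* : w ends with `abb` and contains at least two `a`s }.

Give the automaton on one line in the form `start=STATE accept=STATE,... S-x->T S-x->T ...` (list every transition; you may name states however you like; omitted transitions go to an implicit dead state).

Run two small machines in parallel and take their product. One (4 states) tracks how much of the suffix `abb` has currently been matched; the other (4 states) tracks the count of `a`s, saturating at 3. Each combined state is a pair, one component from each; accept when both components accept.
A 13-state machine:
          a    b  
>  s0     s1   s0 
   s1     s2   s3 
   s2     s4   s5 
   s3     s2   s6 
   s4     s4   s7 
   s5     s4   s8 
   s6     s2   s9 
   s7     s4  s10 
 * s8     s4  s11 
   s9     s2   s9 
 * s10    s4  s12 
   s11    s4  s11 
   s12    s4  s12 
(> = start, * = accepting)

start=s0 accept=s8,s10 s0-a->s1 s0-b->s0 s1-a->s2 s1-b->s3 s2-a->s4 s2-b->s5 s3-a->s2 s3-b->s6 s4-a->s4 s4-b->s7 s5-a->s4 s5-b->s8 s6-a->s2 s6-b->s9 s7-a->s4 s7-b->s10 s8-a->s4 s8-b->s11 s9-a->s2 s9-b->s9 s10-a->s4 s10-b->s12 s11-a->s4 s11-b->s11 s12-a->s4 s12-b->s12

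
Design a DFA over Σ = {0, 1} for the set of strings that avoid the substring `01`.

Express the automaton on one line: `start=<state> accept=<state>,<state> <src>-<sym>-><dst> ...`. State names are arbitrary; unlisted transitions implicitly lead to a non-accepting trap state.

This is the complement of 'contains `01`'. Use the same substring-matching states — q0 through q2 holding how much of `01` has just been matched — but flip the accepting set: everything except the trap q2 accepts.
        0   1  
>* q0   q1  q0 
 * q1   q1  q2 
   q2   q2  q2 
(> = start, * = accepting)

start=q0 accept=q0,q1 q0-0->q1 q0-1->q0 q1-0->q1 q1-1->q2 q2-0->q2 q2-1->q2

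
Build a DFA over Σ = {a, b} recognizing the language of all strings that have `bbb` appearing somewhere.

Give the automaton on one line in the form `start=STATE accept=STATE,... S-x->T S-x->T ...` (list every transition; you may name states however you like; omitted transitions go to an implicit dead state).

start=S0 accept=S3 S0-a->S0 S0-b->S1 S1-a->S0 S1-b->S2 S2-a->S0 S2-b->S3 S3-a->S3 S3-b->S3

Track how much of `bbb` has been matched so far: state S0 is no progress, S3 is the absorbing accept state reached once `bbb` has occurred. Intermediate states record partial matches; on a mismatch, fall back to the longest reusable overlap.
4 states suffice.
        a   b  
>  S0   S0  S1 
   S1   S0  S2 
   S2   S0  S3 
 * S3   S3  S3 
(> = start, * = accepting)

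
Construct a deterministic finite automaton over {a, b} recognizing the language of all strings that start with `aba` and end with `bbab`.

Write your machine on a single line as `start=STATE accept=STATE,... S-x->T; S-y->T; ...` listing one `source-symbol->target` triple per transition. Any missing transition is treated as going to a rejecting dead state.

Build one automaton per condition and run them in lockstep. One (5 states) tracks whether the input so far still matches the prefix `aba`; the other (5 states) tracks how much of the suffix `bbab` has currently been matched. Each combined state is a pair, one component from each; accept when both components accept.
          a    b  
>  q0     q1   q2 
   q1     q3   q4 
   q2     q3   q5 
   q3     q3   q2 
   q4     q6   q5 
   q5     q7   q5 
   q6     q6   q8 
   q7     q3   q9 
   q8     q6  q10 
   q9     q3   q5 
   q10   q11  q10 
   q11    q6  q12 
 * q12    q6  q10 
(> = start, * = accepting)

start=q0; accept=q12; q0-a->q1; q0-b->q2; q1-a->q3; q1-b->q4; q2-a->q3; q2-b->q5; q3-a->q3; q3-b->q2; q4-a->q6; q4-b->q5; q5-a->q7; q5-b->q5; q6-a->q6; q6-b->q8; q7-a->q3; q7-b->q9; q8-a->q6; q8-b->q10; q9-a->q3; q9-b->q5; q10-a->q11; q10-b->q10; q11-a->q6; q11-b->q12; q12-a->q6; q12-b->q10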